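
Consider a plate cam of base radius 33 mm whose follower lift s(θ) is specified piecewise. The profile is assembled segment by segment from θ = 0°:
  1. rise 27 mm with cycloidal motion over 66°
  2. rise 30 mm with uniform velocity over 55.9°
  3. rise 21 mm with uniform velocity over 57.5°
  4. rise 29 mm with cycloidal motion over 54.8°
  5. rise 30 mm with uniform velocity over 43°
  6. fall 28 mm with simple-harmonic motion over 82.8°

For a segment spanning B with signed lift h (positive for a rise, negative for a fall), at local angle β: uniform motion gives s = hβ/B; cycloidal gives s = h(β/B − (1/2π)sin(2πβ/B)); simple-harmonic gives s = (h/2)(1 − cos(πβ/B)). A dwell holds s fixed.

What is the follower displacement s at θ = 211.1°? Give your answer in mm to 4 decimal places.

seg 1 [0°–66°] cycloidal, h=27: full span → s += 27 → s = 27.0000
seg 2 [66°–121.9°] uniform, h=30: full span → s += 30 → s = 57.0000
seg 3 [121.9°–179.4°] uniform, h=21: full span → s += 21 → s = 78.0000
seg 4 [179.4°–234.2°] cycloidal, h=29: θ=211.1° here. β=31.7, B=54.8. 29·(0.5785 − sin(2π·0.5785)/(2π)) = 18.9600 → s = 96.9600

96.9600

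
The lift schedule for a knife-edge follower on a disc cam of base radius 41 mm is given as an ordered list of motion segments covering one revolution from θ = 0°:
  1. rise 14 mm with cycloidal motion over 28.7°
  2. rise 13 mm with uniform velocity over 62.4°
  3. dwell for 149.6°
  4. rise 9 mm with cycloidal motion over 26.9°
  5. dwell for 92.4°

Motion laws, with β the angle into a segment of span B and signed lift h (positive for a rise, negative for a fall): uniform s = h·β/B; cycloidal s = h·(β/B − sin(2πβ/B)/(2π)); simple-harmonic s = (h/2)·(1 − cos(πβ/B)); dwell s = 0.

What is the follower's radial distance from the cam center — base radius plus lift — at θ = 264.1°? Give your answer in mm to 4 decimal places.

seg 1 [0°–28.7°] cycloidal, h=14: full span → s += 14 → s = 14.0000
seg 2 [28.7°–91.1°] uniform, h=13: full span → s += 13 → s = 27.0000
seg 3 [91.1°–240.7°] dwell: s stays 27.0000
seg 4 [240.7°–267.6°] cycloidal, h=9: θ=264.1° here. β=23.4, B=26.9. 9·(0.8699 − sin(2π·0.8699)/(2π)) = 8.8739 → s = 35.8739
radial distance = base radius + s = 41 + 35.8739 = 76.8739

76.8739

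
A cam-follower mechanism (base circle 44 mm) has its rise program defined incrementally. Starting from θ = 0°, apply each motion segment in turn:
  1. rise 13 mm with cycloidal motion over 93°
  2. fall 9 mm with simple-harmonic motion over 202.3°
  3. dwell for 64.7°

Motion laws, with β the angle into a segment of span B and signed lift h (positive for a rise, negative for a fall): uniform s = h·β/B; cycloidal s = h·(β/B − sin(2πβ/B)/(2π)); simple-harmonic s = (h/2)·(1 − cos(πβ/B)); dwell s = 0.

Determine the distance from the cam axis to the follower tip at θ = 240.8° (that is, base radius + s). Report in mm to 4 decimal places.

seg 1 [0°–93°] cycloidal, h=13: full span → s += 13 → s = 13.0000
seg 2 [93°–295.3°] simple-harmonic, h=-9: θ=240.8° here. β=147.8, B=202.3. -9/2·(1 − cos(π·0.7306)) = -7.4822 → s = 5.5178
radial distance = base radius + s = 44 + 5.5178 = 49.5178

49.5178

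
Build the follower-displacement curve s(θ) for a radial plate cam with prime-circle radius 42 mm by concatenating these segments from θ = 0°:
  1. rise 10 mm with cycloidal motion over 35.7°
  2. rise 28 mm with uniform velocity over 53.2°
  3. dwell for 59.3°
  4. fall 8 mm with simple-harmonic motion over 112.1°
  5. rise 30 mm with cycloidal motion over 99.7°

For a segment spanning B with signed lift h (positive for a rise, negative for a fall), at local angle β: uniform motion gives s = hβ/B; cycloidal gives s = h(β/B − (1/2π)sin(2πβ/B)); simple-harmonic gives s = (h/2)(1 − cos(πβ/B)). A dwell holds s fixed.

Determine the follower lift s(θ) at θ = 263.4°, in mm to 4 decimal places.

seg 1 [0°–35.7°] cycloidal, h=10: full span → s += 10 → s = 10.0000
seg 2 [35.7°–88.9°] uniform, h=28: full span → s += 28 → s = 38.0000
seg 3 [88.9°–148.2°] dwell: s stays 38.0000
seg 4 [148.2°–260.3°] simple-harmonic, h=-8: full span → s += -8 → s = 30.0000
seg 5 [260.3°–360°] cycloidal, h=30: θ=263.4° here. β=3.1, B=99.7. 30·(0.0311 − sin(2π·0.0311)/(2π)) = 0.0059 → s = 30.0059

30.0059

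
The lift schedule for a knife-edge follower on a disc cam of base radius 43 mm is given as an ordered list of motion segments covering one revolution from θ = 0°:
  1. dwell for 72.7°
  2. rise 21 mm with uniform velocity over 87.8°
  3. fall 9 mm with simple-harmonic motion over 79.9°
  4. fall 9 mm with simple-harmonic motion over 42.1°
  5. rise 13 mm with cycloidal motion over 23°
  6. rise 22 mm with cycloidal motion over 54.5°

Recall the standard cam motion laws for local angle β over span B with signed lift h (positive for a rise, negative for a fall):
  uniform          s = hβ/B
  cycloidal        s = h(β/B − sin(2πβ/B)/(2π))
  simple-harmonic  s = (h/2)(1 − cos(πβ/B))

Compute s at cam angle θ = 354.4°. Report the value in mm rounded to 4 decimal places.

seg 1 [0°–72.7°] dwell: s stays 0.0000
seg 2 [72.7°–160.5°] uniform, h=21: full span → s += 21 → s = 21.0000
seg 3 [160.5°–240.4°] simple-harmonic, h=-9: full span → s += -9 → s = 12.0000
seg 4 [240.4°–282.5°] simple-harmonic, h=-9: full span → s += -9 → s = 3.0000
seg 5 [282.5°–305.5°] cycloidal, h=13: full span → s += 13 → s = 16.0000
seg 6 [305.5°–360°] cycloidal, h=22: θ=354.4° here. β=48.9, B=54.5. 22·(0.8972 − sin(2π·0.8972)/(2π)) = 21.8462 → s = 37.8462

37.8462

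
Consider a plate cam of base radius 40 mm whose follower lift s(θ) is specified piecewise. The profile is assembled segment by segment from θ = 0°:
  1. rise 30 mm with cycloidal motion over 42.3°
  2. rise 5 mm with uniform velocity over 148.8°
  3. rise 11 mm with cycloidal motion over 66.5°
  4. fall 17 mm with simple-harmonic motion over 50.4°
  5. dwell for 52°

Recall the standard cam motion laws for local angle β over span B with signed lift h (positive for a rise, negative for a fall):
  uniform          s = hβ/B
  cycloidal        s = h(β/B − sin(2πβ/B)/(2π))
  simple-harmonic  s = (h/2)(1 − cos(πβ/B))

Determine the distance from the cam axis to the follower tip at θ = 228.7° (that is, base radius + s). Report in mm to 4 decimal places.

seg 1 [0°–42.3°] cycloidal, h=30: full span → s += 30 → s = 30.0000
seg 2 [42.3°–191.1°] uniform, h=5: full span → s += 5 → s = 35.0000
seg 3 [191.1°–257.6°] cycloidal, h=11: θ=228.7° here. β=37.6, B=66.5. 11·(0.5654 − sin(2π·0.5654)/(2π)) = 6.9190 → s = 41.9190
radial distance = base radius + s = 40 + 41.9190 = 81.9190

81.9190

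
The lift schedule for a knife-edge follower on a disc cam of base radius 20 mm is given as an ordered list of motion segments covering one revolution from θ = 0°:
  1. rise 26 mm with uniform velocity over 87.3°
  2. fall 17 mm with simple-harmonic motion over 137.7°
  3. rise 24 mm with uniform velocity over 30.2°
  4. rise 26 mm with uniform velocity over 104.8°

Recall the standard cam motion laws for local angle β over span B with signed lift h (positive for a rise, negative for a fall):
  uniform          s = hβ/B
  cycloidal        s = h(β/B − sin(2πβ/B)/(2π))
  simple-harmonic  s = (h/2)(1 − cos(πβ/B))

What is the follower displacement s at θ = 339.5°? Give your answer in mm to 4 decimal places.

seg 1 [0°–87.3°] uniform, h=26: full span → s += 26 → s = 26.0000
seg 2 [87.3°–225°] simple-harmonic, h=-17: full span → s += -17 → s = 9.0000
seg 3 [225°–255.2°] uniform, h=24: full span → s += 24 → s = 33.0000
seg 4 [255.2°–360°] uniform, h=26: θ=339.5° here. β=84.3, B=104.8. 26·84.3/104.8 = 20.9141 → s = 53.9141

53.9141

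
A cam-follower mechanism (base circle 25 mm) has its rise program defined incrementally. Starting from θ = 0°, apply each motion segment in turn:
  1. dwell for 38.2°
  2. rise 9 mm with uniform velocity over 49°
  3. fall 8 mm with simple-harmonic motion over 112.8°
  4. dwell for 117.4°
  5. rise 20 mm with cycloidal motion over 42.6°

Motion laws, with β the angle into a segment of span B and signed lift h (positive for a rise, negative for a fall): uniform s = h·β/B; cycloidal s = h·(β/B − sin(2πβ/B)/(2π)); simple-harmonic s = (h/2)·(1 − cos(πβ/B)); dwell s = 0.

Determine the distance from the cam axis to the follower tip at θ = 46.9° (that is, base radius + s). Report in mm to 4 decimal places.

seg 1 [0°–38.2°] dwell: s stays 0.0000
seg 2 [38.2°–87.2°] uniform, h=9: θ=46.9° here. β=8.7, B=49. 9·8.7/49 = 1.5980 → s = 1.5980
radial distance = base radius + s = 25 + 1.5980 = 26.5980

26.5980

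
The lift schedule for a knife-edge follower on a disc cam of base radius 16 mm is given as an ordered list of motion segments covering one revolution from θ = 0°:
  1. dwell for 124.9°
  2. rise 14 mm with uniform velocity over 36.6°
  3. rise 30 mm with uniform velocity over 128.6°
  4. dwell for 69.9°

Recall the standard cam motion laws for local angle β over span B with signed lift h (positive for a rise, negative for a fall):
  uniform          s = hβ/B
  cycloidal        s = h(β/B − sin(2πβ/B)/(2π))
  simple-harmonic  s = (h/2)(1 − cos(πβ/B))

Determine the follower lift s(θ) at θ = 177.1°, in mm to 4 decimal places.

seg 1 [0°–124.9°] dwell: s stays 0.0000
seg 2 [124.9°–161.5°] uniform, h=14: full span → s += 14 → s = 14.0000
seg 3 [161.5°–290.1°] uniform, h=30: θ=177.1° here. β=15.6, B=128.6. 30·15.6/128.6 = 3.6392 → s = 17.6392

17.6392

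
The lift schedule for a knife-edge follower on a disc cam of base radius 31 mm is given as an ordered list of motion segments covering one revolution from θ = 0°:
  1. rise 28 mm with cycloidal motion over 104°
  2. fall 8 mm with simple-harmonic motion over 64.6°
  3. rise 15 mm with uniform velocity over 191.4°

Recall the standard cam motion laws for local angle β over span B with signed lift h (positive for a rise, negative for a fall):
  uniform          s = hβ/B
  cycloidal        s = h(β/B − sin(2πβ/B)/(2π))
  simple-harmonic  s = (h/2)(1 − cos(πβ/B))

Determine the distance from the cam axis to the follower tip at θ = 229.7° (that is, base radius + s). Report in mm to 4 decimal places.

seg 1 [0°–104°] cycloidal, h=28: full span → s += 28 → s = 28.0000
seg 2 [104°–168.6°] simple-harmonic, h=-8: full span → s += -8 → s = 20.0000
seg 3 [168.6°–360°] uniform, h=15: θ=229.7° here. β=61.1, B=191.4. 15·61.1/191.4 = 4.7884 → s = 24.7884
radial distance = base radius + s = 31 + 24.7884 = 55.7884

55.7884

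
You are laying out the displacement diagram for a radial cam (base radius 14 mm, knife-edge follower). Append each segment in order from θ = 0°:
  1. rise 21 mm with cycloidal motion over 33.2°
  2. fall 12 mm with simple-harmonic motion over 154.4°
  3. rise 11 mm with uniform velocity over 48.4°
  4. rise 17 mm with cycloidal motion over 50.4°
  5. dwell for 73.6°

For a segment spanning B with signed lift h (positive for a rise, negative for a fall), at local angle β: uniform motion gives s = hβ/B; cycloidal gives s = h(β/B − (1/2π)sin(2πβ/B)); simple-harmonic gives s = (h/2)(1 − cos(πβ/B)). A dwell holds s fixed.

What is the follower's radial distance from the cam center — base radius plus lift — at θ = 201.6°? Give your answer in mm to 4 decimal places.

seg 1 [0°–33.2°] cycloidal, h=21: full span → s += 21 → s = 21.0000
seg 2 [33.2°–187.6°] simple-harmonic, h=-12: full span → s += -12 → s = 9.0000
seg 3 [187.6°–236°] uniform, h=11: θ=201.6° here. β=14, B=48.4. 11·14/48.4 = 3.1818 → s = 12.1818
radial distance = base radius + s = 14 + 12.1818 = 26.1818

26.1818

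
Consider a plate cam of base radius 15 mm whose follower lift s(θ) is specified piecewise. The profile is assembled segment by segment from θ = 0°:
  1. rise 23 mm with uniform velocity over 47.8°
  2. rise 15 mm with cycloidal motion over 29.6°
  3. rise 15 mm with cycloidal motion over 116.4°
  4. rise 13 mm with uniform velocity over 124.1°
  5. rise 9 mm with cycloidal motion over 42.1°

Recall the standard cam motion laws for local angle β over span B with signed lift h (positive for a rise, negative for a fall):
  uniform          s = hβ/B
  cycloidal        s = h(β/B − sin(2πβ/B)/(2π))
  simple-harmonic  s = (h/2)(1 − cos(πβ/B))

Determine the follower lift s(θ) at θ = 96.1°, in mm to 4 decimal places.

seg 1 [0°–47.8°] uniform, h=23: full span → s += 23 → s = 23.0000
seg 2 [47.8°–77.4°] cycloidal, h=15: full span → s += 15 → s = 38.0000
seg 3 [77.4°–193.8°] cycloidal, h=15: θ=96.1° here. β=18.7, B=116.4. 15·(0.1607 − sin(2π·0.1607)/(2π)) = 0.3889 → s = 38.3889

38.3889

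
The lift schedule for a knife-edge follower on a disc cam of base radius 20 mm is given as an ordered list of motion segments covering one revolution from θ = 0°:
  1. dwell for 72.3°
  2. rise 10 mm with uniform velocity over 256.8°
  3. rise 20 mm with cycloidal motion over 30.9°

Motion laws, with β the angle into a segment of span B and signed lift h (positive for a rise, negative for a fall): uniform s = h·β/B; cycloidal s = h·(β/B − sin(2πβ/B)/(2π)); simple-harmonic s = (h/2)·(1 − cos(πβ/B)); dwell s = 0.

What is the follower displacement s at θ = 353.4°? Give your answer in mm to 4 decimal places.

seg 1 [0°–72.3°] dwell: s stays 0.0000
seg 2 [72.3°–329.1°] uniform, h=10: full span → s += 10 → s = 10.0000
seg 3 [329.1°–360°] cycloidal, h=20: θ=353.4° here. β=24.3, B=30.9. 20·(0.7864 − sin(2π·0.7864)/(2π)) = 18.8283 → s = 28.8283

28.8283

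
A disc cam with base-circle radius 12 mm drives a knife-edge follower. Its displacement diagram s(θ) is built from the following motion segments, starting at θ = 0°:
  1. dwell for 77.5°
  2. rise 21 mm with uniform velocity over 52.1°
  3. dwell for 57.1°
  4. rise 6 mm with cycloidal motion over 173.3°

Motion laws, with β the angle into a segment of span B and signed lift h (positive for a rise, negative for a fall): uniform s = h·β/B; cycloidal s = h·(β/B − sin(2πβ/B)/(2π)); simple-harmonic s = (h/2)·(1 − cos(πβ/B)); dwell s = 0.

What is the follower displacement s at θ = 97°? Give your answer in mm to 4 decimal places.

seg 1 [0°–77.5°] dwell: s stays 0.0000
seg 2 [77.5°–129.6°] uniform, h=21: θ=97° here. β=19.5, B=52.1. 21·19.5/52.1 = 7.8599 → s = 7.8599

7.8599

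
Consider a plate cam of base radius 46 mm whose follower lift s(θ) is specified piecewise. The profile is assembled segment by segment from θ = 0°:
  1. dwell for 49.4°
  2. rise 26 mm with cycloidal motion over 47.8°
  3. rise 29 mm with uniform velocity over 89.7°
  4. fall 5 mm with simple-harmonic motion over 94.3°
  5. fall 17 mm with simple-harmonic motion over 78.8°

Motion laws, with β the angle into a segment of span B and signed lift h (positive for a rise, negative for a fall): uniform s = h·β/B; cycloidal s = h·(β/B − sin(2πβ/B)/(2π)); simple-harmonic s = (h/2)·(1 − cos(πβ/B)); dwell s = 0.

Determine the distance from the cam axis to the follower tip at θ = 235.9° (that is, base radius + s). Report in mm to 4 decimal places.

seg 1 [0°–49.4°] dwell: s stays 0.0000
seg 2 [49.4°–97.2°] cycloidal, h=26: full span → s += 26 → s = 26.0000
seg 3 [97.2°–186.9°] uniform, h=29: full span → s += 29 → s = 55.0000
seg 4 [186.9°–281.2°] simple-harmonic, h=-5: θ=235.9° here. β=49, B=94.3. -5/2·(1 − cos(π·0.5196)) = -2.6540 → s = 52.3460
radial distance = base radius + s = 46 + 52.3460 = 98.3460

98.3460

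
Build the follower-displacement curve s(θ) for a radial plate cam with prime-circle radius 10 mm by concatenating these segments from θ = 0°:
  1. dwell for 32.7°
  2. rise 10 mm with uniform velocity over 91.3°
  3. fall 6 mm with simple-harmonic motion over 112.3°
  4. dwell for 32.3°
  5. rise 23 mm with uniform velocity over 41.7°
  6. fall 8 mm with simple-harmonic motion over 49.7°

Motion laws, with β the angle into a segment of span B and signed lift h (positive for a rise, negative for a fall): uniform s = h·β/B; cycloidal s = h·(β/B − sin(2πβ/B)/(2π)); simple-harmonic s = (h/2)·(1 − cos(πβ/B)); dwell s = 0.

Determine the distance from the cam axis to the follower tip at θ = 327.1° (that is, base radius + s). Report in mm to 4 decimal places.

seg 1 [0°–32.7°] dwell: s stays 0.0000
seg 2 [32.7°–124°] uniform, h=10: full span → s += 10 → s = 10.0000
seg 3 [124°–236.3°] simple-harmonic, h=-6: full span → s += -6 → s = 4.0000
seg 4 [236.3°–268.6°] dwell: s stays 4.0000
seg 5 [268.6°–310.3°] uniform, h=23: full span → s += 23 → s = 27.0000
seg 6 [310.3°–360°] simple-harmonic, h=-8: θ=327.1° here. β=16.8, B=49.7. -8/2·(1 − cos(π·0.3380)) = -2.0513 → s = 24.9487
radial distance = base radius + s = 10 + 24.9487 = 34.9487

34.9487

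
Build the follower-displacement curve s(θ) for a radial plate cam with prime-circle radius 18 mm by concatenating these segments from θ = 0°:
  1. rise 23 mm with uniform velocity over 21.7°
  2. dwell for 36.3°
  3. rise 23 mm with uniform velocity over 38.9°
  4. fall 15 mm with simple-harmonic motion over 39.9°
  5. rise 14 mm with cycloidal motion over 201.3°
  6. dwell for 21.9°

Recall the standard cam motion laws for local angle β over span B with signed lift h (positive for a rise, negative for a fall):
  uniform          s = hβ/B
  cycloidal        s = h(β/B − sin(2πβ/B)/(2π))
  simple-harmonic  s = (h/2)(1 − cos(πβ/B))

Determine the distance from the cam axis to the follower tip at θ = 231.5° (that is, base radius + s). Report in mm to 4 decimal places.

seg 1 [0°–21.7°] uniform, h=23: full span → s += 23 → s = 23.0000
seg 2 [21.7°–58°] dwell: s stays 23.0000
seg 3 [58°–96.9°] uniform, h=23: full span → s += 23 → s = 46.0000
seg 4 [96.9°–136.8°] simple-harmonic, h=-15: full span → s += -15 → s = 31.0000
seg 5 [136.8°–338.1°] cycloidal, h=14: θ=231.5° here. β=94.7, B=201.3. 14·(0.4704 − sin(2π·0.4704)/(2π)) = 6.1748 → s = 37.1748
radial distance = base radius + s = 18 + 37.1748 = 55.1748

55.1748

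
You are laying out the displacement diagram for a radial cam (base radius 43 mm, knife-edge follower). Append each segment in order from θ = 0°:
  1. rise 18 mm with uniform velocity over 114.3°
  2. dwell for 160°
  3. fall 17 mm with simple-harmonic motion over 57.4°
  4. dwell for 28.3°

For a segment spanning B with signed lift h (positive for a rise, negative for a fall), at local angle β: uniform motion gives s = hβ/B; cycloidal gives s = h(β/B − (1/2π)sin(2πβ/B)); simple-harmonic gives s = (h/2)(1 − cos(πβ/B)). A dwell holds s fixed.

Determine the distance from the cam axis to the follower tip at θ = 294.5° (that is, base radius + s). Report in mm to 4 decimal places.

seg 1 [0°–114.3°] uniform, h=18: full span → s += 18 → s = 18.0000
seg 2 [114.3°–274.3°] dwell: s stays 18.0000
seg 3 [274.3°–331.7°] simple-harmonic, h=-17: θ=294.5° here. β=20.2, B=57.4. -17/2·(1 − cos(π·0.3519)) = -4.6867 → s = 13.3133
radial distance = base radius + s = 43 + 13.3133 = 56.3133

56.3133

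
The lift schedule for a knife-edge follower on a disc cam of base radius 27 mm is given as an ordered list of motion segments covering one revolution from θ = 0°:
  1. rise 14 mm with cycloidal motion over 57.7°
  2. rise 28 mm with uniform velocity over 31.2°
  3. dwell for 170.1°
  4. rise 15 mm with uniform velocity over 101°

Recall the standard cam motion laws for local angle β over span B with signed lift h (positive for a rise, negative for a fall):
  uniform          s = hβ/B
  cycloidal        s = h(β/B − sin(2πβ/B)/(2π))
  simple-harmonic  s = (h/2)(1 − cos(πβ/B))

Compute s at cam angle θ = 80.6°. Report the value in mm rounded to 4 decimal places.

seg 1 [0°–57.7°] cycloidal, h=14: full span → s += 14 → s = 14.0000
seg 2 [57.7°–88.9°] uniform, h=28: θ=80.6° here. β=22.9, B=31.2. 28·22.9/31.2 = 20.5513 → s = 34.5513

34.5513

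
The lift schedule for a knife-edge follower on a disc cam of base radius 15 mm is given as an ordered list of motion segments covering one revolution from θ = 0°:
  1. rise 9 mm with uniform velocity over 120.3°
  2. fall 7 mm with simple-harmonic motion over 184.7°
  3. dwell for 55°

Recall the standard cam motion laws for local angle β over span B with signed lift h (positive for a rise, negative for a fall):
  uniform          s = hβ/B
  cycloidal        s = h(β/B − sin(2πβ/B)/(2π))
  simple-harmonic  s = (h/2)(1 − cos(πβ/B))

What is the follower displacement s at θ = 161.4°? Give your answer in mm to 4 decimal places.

seg 1 [0°–120.3°] uniform, h=9: full span → s += 9 → s = 9.0000
seg 2 [120.3°–305°] simple-harmonic, h=-7: θ=161.4° here. β=41.1, B=184.7. -7/2·(1 − cos(π·0.2225)) = -0.8210 → s = 8.1790

8.1790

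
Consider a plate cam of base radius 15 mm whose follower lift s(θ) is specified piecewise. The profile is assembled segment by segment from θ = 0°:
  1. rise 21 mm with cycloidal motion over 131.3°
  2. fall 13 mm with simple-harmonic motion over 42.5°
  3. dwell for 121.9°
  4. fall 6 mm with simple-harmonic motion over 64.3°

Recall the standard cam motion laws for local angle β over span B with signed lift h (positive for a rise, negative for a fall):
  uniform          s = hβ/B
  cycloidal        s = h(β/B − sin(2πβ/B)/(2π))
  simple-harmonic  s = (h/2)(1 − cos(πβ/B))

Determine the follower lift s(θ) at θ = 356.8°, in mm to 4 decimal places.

seg 1 [0°–131.3°] cycloidal, h=21: full span → s += 21 → s = 21.0000
seg 2 [131.3°–173.8°] simple-harmonic, h=-13: full span → s += -13 → s = 8.0000
seg 3 [173.8°–295.7°] dwell: s stays 8.0000
seg 4 [295.7°–360°] simple-harmonic, h=-6: θ=356.8° here. β=61.1, B=64.3. -6/2·(1 − cos(π·0.9502)) = -5.9634 → s = 2.0366

2.0366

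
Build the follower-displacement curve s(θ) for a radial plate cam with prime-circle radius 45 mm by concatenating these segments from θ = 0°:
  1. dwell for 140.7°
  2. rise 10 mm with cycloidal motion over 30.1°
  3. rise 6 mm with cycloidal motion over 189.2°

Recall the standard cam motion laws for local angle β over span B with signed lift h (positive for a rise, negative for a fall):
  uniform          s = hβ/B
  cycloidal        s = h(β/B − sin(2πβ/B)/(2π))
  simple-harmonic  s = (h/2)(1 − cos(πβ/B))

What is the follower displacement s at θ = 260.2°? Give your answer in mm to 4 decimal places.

seg 1 [0°–140.7°] dwell: s stays 0.0000
seg 2 [140.7°–170.8°] cycloidal, h=10: full span → s += 10 → s = 10.0000
seg 3 [170.8°–360°] cycloidal, h=6: θ=260.2° here. β=89.4, B=189.2. 6·(0.4725 − sin(2π·0.4725)/(2π)) = 2.6710 → s = 12.6710

12.6710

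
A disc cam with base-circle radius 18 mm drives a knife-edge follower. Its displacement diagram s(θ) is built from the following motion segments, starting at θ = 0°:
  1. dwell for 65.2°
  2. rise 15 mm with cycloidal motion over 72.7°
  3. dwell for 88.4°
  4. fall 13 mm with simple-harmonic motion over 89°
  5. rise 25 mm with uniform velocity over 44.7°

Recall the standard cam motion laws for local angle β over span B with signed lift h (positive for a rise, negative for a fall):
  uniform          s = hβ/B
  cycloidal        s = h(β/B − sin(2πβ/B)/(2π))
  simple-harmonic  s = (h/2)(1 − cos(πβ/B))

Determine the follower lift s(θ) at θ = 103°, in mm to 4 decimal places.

seg 1 [0°–65.2°] dwell: s stays 0.0000
seg 2 [65.2°–137.9°] cycloidal, h=15: θ=103° here. β=37.8, B=72.7. 15·(0.5199 − sin(2π·0.5199)/(2π)) = 8.0976 → s = 8.0976

8.0976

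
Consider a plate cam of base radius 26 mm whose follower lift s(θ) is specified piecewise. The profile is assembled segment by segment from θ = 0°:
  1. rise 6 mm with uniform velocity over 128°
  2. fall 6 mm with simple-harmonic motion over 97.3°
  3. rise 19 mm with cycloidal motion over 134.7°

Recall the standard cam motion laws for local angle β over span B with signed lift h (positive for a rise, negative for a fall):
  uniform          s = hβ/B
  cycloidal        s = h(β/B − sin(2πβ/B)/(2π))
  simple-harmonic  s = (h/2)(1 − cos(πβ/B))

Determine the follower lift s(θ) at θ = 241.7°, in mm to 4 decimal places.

seg 1 [0°–128°] uniform, h=6: full span → s += 6 → s = 6.0000
seg 2 [128°–225.3°] simple-harmonic, h=-6: full span → s += -6 → s = 0.0000
seg 3 [225.3°–360°] cycloidal, h=19: θ=241.7° here. β=16.4, B=134.7. 19·(0.1218 − sin(2π·0.1218)/(2π)) = 0.2191 → s = 0.2191

0.2191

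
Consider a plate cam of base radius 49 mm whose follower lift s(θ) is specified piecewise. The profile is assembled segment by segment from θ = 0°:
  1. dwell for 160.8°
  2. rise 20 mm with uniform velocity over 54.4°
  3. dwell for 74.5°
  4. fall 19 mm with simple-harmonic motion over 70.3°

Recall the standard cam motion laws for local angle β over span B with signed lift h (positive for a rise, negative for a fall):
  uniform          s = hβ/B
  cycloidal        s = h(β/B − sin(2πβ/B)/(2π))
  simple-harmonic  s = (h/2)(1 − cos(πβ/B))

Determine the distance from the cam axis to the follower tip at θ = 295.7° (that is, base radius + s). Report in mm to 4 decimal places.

seg 1 [0°–160.8°] dwell: s stays 0.0000
seg 2 [160.8°–215.2°] uniform, h=20: full span → s += 20 → s = 20.0000
seg 3 [215.2°–289.7°] dwell: s stays 20.0000
seg 4 [289.7°–360°] simple-harmonic, h=-19: θ=295.7° here. β=6, B=70.3. -19/2·(1 − cos(π·0.0853)) = -0.3395 → s = 19.6605
radial distance = base radius + s = 49 + 19.6605 = 68.6605

68.6605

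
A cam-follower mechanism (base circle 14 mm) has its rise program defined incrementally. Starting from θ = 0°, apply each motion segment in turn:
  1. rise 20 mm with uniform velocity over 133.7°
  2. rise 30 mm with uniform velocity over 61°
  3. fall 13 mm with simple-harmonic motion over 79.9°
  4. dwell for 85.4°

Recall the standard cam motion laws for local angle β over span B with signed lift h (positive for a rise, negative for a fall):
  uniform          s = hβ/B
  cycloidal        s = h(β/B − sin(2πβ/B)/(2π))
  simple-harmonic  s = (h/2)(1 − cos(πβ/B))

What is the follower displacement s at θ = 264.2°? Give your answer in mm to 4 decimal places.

seg 1 [0°–133.7°] uniform, h=20: full span → s += 20 → s = 20.0000
seg 2 [133.7°–194.7°] uniform, h=30: full span → s += 30 → s = 50.0000
seg 3 [194.7°–274.6°] simple-harmonic, h=-13: θ=264.2° here. β=69.5, B=79.9. -13/2·(1 − cos(π·0.8698)) = -12.4641 → s = 37.5359

37.5359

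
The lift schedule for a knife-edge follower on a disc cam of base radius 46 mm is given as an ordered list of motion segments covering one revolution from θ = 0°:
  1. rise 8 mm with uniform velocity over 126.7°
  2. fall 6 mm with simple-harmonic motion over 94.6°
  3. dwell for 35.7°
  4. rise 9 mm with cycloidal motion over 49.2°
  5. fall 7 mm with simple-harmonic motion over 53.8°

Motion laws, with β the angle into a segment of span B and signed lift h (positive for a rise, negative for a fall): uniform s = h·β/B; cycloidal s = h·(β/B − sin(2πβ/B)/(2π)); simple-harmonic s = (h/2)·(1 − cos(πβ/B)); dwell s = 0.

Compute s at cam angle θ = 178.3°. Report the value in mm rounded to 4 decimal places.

seg 1 [0°–126.7°] uniform, h=8: full span → s += 8 → s = 8.0000
seg 2 [126.7°–221.3°] simple-harmonic, h=-6: θ=178.3° here. β=51.6, B=94.6. -6/2·(1 − cos(π·0.5455)) = -3.4269 → s = 4.5731

4.5731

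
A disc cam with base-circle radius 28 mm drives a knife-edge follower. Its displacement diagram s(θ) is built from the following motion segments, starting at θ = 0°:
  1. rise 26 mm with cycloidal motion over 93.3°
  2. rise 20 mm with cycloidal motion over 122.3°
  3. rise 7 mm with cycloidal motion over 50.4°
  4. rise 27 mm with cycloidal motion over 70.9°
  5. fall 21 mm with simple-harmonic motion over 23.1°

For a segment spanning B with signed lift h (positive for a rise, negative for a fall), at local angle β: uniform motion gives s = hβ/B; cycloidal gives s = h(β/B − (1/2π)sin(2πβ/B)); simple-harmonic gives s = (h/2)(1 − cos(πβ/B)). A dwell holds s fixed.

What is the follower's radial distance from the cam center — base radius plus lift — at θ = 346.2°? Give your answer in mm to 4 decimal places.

seg 1 [0°–93.3°] cycloidal, h=26: full span → s += 26 → s = 26.0000
seg 2 [93.3°–215.6°] cycloidal, h=20: full span → s += 20 → s = 46.0000
seg 3 [215.6°–266°] cycloidal, h=7: full span → s += 7 → s = 53.0000
seg 4 [266°–336.9°] cycloidal, h=27: full span → s += 27 → s = 80.0000
seg 5 [336.9°–360°] simple-harmonic, h=-21: θ=346.2° here. β=9.3, B=23.1. -21/2·(1 − cos(π·0.4026)) = -7.3369 → s = 72.6631
radial distance = base radius + s = 28 + 72.6631 = 100.6631

100.6631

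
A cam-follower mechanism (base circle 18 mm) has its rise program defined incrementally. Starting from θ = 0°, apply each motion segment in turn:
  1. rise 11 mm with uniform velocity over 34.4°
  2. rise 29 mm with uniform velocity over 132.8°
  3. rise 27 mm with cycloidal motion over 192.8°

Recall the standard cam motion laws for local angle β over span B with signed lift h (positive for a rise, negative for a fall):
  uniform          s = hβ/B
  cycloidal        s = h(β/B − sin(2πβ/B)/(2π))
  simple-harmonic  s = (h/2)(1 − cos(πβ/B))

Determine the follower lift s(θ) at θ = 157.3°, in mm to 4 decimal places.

seg 1 [0°–34.4°] uniform, h=11: full span → s += 11 → s = 11.0000
seg 2 [34.4°–167.2°] uniform, h=29: θ=157.3° here. β=122.9, B=132.8. 29·122.9/132.8 = 26.8381 → s = 37.8381

37.8381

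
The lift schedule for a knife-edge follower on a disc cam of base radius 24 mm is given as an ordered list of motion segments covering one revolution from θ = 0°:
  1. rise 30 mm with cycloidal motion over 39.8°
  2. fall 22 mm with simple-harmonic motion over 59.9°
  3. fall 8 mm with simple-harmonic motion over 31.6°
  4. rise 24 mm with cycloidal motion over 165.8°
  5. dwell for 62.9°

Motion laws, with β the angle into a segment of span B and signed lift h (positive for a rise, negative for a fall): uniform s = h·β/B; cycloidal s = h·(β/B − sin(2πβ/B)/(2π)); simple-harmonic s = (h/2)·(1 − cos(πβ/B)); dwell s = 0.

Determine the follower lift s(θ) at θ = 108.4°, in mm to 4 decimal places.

seg 1 [0°–39.8°] cycloidal, h=30: full span → s += 30 → s = 30.0000
seg 2 [39.8°–99.7°] simple-harmonic, h=-22: full span → s += -22 → s = 8.0000
seg 3 [99.7°–131.3°] simple-harmonic, h=-8: θ=108.4° here. β=8.7, B=31.6. -8/2·(1 − cos(π·0.2753)) = -1.4052 → s = 6.5948

6.5948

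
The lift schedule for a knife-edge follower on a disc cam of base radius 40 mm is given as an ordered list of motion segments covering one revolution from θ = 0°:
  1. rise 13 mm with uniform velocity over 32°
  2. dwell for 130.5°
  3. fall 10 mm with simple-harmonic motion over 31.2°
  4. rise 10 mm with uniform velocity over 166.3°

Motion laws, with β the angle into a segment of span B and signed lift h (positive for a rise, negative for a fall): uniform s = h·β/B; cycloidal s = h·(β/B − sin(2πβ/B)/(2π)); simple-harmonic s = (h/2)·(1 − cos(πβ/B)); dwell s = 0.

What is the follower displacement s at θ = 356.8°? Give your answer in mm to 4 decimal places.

seg 1 [0°–32°] uniform, h=13: full span → s += 13 → s = 13.0000
seg 2 [32°–162.5°] dwell: s stays 13.0000
seg 3 [162.5°–193.7°] simple-harmonic, h=-10: full span → s += -10 → s = 3.0000
seg 4 [193.7°–360°] uniform, h=10: θ=356.8° here. β=163.1, B=166.3. 10·163.1/166.3 = 9.8076 → s = 12.8076

12.8076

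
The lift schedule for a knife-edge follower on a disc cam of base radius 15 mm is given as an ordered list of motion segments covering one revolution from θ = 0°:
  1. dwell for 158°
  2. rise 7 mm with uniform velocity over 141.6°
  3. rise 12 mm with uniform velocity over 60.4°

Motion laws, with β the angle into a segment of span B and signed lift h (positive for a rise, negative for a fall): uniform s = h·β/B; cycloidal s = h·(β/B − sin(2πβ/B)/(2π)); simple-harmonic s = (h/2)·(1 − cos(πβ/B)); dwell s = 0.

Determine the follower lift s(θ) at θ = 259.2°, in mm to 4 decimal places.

seg 1 [0°–158°] dwell: s stays 0.0000
seg 2 [158°–299.6°] uniform, h=7: θ=259.2° here. β=101.2, B=141.6. 7·101.2/141.6 = 5.0028 → s = 5.0028

5.0028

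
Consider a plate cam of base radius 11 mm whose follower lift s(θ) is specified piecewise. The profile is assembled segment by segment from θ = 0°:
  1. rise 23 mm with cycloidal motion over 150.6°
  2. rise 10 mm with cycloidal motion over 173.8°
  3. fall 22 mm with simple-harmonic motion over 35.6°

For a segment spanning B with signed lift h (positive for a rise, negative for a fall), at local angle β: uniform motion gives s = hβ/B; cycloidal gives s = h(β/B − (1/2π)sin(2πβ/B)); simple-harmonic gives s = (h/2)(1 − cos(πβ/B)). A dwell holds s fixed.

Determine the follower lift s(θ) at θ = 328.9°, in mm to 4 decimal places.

seg 1 [0°–150.6°] cycloidal, h=23: full span → s += 23 → s = 23.0000
seg 2 [150.6°–324.4°] cycloidal, h=10: full span → s += 10 → s = 33.0000
seg 3 [324.4°–360°] simple-harmonic, h=-22: θ=328.9° here. β=4.5, B=35.6. -22/2·(1 − cos(π·0.1264)) = -0.8560 → s = 32.1440

32.1440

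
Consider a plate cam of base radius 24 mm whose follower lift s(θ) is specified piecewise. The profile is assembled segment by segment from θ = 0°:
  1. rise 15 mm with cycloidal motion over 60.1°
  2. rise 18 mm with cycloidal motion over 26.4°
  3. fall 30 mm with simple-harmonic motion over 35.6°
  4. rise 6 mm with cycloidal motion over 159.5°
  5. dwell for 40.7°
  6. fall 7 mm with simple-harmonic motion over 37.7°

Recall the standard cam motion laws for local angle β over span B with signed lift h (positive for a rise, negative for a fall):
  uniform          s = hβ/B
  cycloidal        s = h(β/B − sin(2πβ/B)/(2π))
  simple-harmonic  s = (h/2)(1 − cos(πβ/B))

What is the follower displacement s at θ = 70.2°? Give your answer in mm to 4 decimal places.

seg 1 [0°–60.1°] cycloidal, h=15: full span → s += 15 → s = 15.0000
seg 2 [60.1°–86.5°] cycloidal, h=18: θ=70.2° here. β=10.1, B=26.4. 18·(0.3826 − sin(2π·0.3826)/(2π)) = 4.9593 → s = 19.9593

19.9593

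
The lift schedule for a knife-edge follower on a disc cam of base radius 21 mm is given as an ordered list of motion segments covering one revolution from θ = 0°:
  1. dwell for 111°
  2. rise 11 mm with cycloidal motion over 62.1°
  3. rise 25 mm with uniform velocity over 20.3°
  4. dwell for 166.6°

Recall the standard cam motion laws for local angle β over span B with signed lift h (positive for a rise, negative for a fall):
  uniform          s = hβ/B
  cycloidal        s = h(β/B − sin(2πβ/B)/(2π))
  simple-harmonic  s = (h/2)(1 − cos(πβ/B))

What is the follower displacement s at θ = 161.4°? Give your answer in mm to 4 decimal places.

seg 1 [0°–111°] dwell: s stays 0.0000
seg 2 [111°–173.1°] cycloidal, h=11: θ=161.4° here. β=50.4, B=62.1. 11·(0.8116 − sin(2π·0.8116)/(2π)) = 10.5488 → s = 10.5488

10.5488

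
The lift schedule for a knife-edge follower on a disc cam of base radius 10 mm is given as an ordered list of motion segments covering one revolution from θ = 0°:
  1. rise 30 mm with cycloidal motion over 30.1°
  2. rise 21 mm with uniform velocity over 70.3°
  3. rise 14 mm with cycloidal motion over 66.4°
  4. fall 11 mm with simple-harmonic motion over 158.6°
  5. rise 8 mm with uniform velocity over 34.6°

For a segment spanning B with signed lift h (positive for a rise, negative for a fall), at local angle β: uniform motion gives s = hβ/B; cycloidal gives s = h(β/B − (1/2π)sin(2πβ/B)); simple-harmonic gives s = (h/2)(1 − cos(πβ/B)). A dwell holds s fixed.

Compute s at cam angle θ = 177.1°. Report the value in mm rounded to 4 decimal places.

seg 1 [0°–30.1°] cycloidal, h=30: full span → s += 30 → s = 30.0000
seg 2 [30.1°–100.4°] uniform, h=21: full span → s += 21 → s = 51.0000
seg 3 [100.4°–166.8°] cycloidal, h=14: full span → s += 14 → s = 65.0000
seg 4 [166.8°–325.4°] simple-harmonic, h=-11: θ=177.1° here. β=10.3, B=158.6. -11/2·(1 − cos(π·0.0649)) = -0.1141 → s = 64.8859

64.8859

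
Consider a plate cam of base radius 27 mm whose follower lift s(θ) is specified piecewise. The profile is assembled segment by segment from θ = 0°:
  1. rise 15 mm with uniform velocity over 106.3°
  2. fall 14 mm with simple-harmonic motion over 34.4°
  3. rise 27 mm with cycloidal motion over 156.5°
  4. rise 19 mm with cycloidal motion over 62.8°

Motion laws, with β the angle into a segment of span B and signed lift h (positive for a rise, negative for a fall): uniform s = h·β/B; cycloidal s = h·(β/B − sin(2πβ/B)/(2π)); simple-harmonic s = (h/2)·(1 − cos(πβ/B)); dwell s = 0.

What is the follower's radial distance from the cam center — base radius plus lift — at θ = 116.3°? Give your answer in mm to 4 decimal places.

seg 1 [0°–106.3°] uniform, h=15: full span → s += 15 → s = 15.0000
seg 2 [106.3°–140.7°] simple-harmonic, h=-14: θ=116.3° here. β=10, B=34.4. -14/2·(1 − cos(π·0.2907)) = -2.7218 → s = 12.2782
radial distance = base radius + s = 27 + 12.2782 = 39.2782

39.2782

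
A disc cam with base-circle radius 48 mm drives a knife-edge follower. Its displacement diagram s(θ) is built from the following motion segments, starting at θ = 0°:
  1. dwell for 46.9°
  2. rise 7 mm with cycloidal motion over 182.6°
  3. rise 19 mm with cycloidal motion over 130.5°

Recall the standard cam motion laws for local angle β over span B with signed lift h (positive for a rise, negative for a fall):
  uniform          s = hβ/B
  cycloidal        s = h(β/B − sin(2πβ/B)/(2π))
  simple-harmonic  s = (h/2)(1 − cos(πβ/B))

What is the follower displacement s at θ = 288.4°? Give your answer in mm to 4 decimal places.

seg 1 [0°–46.9°] dwell: s stays 0.0000
seg 2 [46.9°–229.5°] cycloidal, h=7: full span → s += 7 → s = 7.0000
seg 3 [229.5°–360°] cycloidal, h=19: θ=288.4° here. β=58.9, B=130.5. 19·(0.4513 − sin(2π·0.4513)/(2π)) = 7.6653 → s = 14.6653

14.6653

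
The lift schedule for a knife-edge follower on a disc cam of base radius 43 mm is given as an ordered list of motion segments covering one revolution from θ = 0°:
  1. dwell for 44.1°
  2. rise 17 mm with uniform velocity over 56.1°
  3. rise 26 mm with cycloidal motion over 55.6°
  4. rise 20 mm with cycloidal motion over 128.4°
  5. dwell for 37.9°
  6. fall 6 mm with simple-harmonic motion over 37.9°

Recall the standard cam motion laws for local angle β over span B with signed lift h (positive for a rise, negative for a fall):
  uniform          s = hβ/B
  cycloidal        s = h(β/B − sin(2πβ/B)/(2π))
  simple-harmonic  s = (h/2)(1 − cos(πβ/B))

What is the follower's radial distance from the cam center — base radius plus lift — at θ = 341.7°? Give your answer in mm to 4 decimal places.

seg 1 [0°–44.1°] dwell: s stays 0.0000
seg 2 [44.1°–100.2°] uniform, h=17: full span → s += 17 → s = 17.0000
seg 3 [100.2°–155.8°] cycloidal, h=26: full span → s += 26 → s = 43.0000
seg 4 [155.8°–284.2°] cycloidal, h=20: full span → s += 20 → s = 63.0000
seg 5 [284.2°–322.1°] dwell: s stays 63.0000
seg 6 [322.1°–360°] simple-harmonic, h=-6: θ=341.7° here. β=19.6, B=37.9. -6/2·(1 − cos(π·0.5172)) = -3.1616 → s = 59.8384
radial distance = base radius + s = 43 + 59.8384 = 102.8384

102.8384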